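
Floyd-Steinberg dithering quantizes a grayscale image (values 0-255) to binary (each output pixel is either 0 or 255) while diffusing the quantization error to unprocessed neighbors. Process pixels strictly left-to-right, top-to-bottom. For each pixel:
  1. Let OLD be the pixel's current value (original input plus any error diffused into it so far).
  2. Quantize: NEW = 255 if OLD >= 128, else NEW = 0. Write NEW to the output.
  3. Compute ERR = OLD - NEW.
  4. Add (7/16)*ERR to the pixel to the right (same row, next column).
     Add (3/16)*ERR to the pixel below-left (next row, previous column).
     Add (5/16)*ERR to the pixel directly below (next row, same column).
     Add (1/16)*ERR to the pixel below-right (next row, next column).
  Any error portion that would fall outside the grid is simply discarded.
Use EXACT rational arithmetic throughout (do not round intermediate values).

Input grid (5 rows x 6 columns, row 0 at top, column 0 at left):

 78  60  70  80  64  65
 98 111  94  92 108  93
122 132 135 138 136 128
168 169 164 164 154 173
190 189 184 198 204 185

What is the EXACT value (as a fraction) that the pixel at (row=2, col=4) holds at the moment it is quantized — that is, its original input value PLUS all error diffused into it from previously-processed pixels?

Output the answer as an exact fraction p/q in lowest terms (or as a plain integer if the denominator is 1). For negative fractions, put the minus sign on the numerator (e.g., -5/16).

Answer: 292916792845/2147483648

Derivation:
(0,0): OLD=78 → NEW=0, ERR=78
(0,1): OLD=753/8 → NEW=0, ERR=753/8
(0,2): OLD=14231/128 → NEW=0, ERR=14231/128
(0,3): OLD=263457/2048 → NEW=255, ERR=-258783/2048
(0,4): OLD=285671/32768 → NEW=0, ERR=285671/32768
(0,5): OLD=36078417/524288 → NEW=0, ERR=36078417/524288
(1,0): OLD=17923/128 → NEW=255, ERR=-14717/128
(1,1): OLD=118613/1024 → NEW=0, ERR=118613/1024
(1,2): OLD=5295673/32768 → NEW=255, ERR=-3060167/32768
(1,3): OLD=2652709/131072 → NEW=0, ERR=2652709/131072
(1,4): OLD=1045085999/8388608 → NEW=0, ERR=1045085999/8388608
(1,5): OLD=22757255833/134217728 → NEW=255, ERR=-11468264807/134217728
(2,0): OLD=1766007/16384 → NEW=0, ERR=1766007/16384
(2,1): OLD=99960141/524288 → NEW=255, ERR=-33733299/524288
(2,2): OLD=744077991/8388608 → NEW=0, ERR=744077991/8388608
(2,3): OLD=13465657263/67108864 → NEW=255, ERR=-3647103057/67108864
(2,4): OLD=292916792845/2147483648 → NEW=255, ERR=-254691537395/2147483648
Target (2,4): original=136, with diffused error = 292916792845/2147483648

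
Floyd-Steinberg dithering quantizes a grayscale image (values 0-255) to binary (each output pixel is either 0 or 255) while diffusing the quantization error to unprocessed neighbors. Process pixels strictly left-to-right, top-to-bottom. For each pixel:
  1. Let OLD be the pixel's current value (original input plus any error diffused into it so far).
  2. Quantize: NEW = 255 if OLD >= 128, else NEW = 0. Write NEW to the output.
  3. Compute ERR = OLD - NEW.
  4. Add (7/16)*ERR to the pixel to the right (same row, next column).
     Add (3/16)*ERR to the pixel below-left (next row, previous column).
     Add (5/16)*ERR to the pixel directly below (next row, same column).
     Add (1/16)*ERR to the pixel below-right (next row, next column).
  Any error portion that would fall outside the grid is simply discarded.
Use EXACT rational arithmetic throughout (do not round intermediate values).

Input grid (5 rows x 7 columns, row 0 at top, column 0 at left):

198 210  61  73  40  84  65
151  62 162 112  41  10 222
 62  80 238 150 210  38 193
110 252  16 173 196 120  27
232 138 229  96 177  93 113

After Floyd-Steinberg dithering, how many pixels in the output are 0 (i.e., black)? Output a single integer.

Answer: 18

Derivation:
(0,0): OLD=198 → NEW=255, ERR=-57
(0,1): OLD=2961/16 → NEW=255, ERR=-1119/16
(0,2): OLD=7783/256 → NEW=0, ERR=7783/256
(0,3): OLD=353489/4096 → NEW=0, ERR=353489/4096
(0,4): OLD=5095863/65536 → NEW=0, ERR=5095863/65536
(0,5): OLD=123751425/1048576 → NEW=0, ERR=123751425/1048576
(0,6): OLD=1956779015/16777216 → NEW=0, ERR=1956779015/16777216
(1,0): OLD=30739/256 → NEW=0, ERR=30739/256
(1,1): OLD=194181/2048 → NEW=0, ERR=194181/2048
(1,2): OLD=14732009/65536 → NEW=255, ERR=-1979671/65536
(1,3): OLD=37285493/262144 → NEW=255, ERR=-29561227/262144
(1,4): OLD=729567999/16777216 → NEW=0, ERR=729567999/16777216
(1,5): OLD=12433161263/134217728 → NEW=0, ERR=12433161263/134217728
(1,6): OLD=657884841697/2147483648 → NEW=255, ERR=110276511457/2147483648
(2,0): OLD=3843719/32768 → NEW=0, ERR=3843719/32768
(2,1): OLD=170697277/1048576 → NEW=255, ERR=-96689603/1048576
(2,2): OLD=2902462455/16777216 → NEW=255, ERR=-1375727625/16777216
(2,3): OLD=11428770303/134217728 → NEW=0, ERR=11428770303/134217728
(2,4): OLD=291159906863/1073741824 → NEW=255, ERR=17355741743/1073741824
(2,5): OLD=2967517581669/34359738368 → NEW=0, ERR=2967517581669/34359738368
(2,6): OLD=138880505351955/549755813888 → NEW=255, ERR=-1307227189485/549755813888
(3,0): OLD=2170419991/16777216 → NEW=255, ERR=-2107770089/16777216
(3,1): OLD=21498488651/134217728 → NEW=255, ERR=-12727031989/134217728
(3,2): OLD=-43924274415/1073741824 → NEW=0, ERR=-43924274415/1073741824
(3,3): OLD=771454729319/4294967296 → NEW=255, ERR=-323761931161/4294967296
(3,4): OLD=104226707998487/549755813888 → NEW=255, ERR=-35961024542953/549755813888
(3,5): OLD=523084927800885/4398046511104 → NEW=0, ERR=523084927800885/4398046511104
(3,6): OLD=5889103750277355/70368744177664 → NEW=0, ERR=5889103750277355/70368744177664
(4,0): OLD=375724306809/2147483648 → NEW=255, ERR=-171884023431/2147483648
(4,1): OLD=1986952953765/34359738368 → NEW=0, ERR=1986952953765/34359738368
(4,2): OLD=121746461613259/549755813888 → NEW=255, ERR=-18441270928181/549755813888
(4,3): OLD=188878047781161/4398046511104 → NEW=0, ERR=188878047781161/4398046511104
(4,4): OLD=6788347819045163/35184372088832 → NEW=255, ERR=-2183667063606997/35184372088832
(4,5): OLD=129048446779270955/1125899906842624 → NEW=0, ERR=129048446779270955/1125899906842624
(4,6): OLD=3544004200565575837/18014398509481984 → NEW=255, ERR=-1049667419352330083/18014398509481984
Output grid:
  Row 0: ##.....  (5 black, running=5)
  Row 1: ..##..#  (4 black, running=9)
  Row 2: .##.#.#  (3 black, running=12)
  Row 3: ##.##..  (3 black, running=15)
  Row 4: #.#.#.#  (3 black, running=18)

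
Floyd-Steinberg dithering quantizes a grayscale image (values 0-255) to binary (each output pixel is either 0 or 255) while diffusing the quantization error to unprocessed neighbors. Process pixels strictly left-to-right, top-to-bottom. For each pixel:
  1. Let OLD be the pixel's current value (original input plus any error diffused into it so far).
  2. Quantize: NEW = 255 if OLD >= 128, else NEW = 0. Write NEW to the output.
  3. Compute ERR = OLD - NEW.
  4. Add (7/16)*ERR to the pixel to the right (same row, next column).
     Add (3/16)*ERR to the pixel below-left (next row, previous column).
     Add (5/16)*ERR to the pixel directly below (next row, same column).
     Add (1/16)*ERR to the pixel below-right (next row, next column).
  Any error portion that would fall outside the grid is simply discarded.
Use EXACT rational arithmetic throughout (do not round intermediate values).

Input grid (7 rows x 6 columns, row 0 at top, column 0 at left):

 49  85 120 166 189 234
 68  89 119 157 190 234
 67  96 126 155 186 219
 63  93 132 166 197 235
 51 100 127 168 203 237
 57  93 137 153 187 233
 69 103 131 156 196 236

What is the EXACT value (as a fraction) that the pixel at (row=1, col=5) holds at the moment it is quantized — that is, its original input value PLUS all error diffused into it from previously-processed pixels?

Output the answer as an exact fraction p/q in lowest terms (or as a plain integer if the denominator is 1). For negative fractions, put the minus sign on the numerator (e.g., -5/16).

Answer: 51233962559/268435456

Derivation:
(0,0): OLD=49 → NEW=0, ERR=49
(0,1): OLD=1703/16 → NEW=0, ERR=1703/16
(0,2): OLD=42641/256 → NEW=255, ERR=-22639/256
(0,3): OLD=521463/4096 → NEW=0, ERR=521463/4096
(0,4): OLD=16036545/65536 → NEW=255, ERR=-675135/65536
(0,5): OLD=240640839/1048576 → NEW=255, ERR=-26746041/1048576
(1,0): OLD=26437/256 → NEW=0, ERR=26437/256
(1,1): OLD=315235/2048 → NEW=255, ERR=-207005/2048
(1,2): OLD=5089951/65536 → NEW=0, ERR=5089951/65536
(1,3): OLD=58538035/262144 → NEW=255, ERR=-8308685/262144
(1,4): OLD=2954273465/16777216 → NEW=255, ERR=-1323916615/16777216
(1,5): OLD=51233962559/268435456 → NEW=255, ERR=-17217078721/268435456
Target (1,5): original=234, with diffused error = 51233962559/268435456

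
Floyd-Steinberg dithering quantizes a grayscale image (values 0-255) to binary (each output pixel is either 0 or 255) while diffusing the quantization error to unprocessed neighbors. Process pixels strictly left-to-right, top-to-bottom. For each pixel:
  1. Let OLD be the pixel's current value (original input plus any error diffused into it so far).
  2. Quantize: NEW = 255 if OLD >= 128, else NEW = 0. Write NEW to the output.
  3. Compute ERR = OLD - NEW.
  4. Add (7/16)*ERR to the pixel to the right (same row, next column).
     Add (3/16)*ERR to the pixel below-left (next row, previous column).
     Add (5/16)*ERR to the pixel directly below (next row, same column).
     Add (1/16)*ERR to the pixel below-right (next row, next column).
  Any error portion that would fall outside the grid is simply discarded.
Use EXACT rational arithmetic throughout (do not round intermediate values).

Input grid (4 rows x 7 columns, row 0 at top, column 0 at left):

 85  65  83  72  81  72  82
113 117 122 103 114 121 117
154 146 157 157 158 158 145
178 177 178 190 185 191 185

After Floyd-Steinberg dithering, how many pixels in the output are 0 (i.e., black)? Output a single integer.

(0,0): OLD=85 → NEW=0, ERR=85
(0,1): OLD=1635/16 → NEW=0, ERR=1635/16
(0,2): OLD=32693/256 → NEW=0, ERR=32693/256
(0,3): OLD=523763/4096 → NEW=0, ERR=523763/4096
(0,4): OLD=8974757/65536 → NEW=255, ERR=-7736923/65536
(0,5): OLD=21339011/1048576 → NEW=0, ERR=21339011/1048576
(0,6): OLD=1525104789/16777216 → NEW=0, ERR=1525104789/16777216
(1,0): OLD=40633/256 → NEW=255, ERR=-24647/256
(1,1): OLD=278671/2048 → NEW=255, ERR=-243569/2048
(1,2): OLD=9190715/65536 → NEW=255, ERR=-7520965/65536
(1,3): OLD=20604063/262144 → NEW=0, ERR=20604063/262144
(1,4): OLD=2068662909/16777216 → NEW=0, ERR=2068662909/16777216
(1,5): OLD=25631556749/134217728 → NEW=255, ERR=-8593963891/134217728
(1,6): OLD=254833424547/2147483648 → NEW=0, ERR=254833424547/2147483648
(2,0): OLD=3329685/32768 → NEW=0, ERR=3329685/32768
(2,1): OLD=131864119/1048576 → NEW=0, ERR=131864119/1048576
(2,2): OLD=3077935973/16777216 → NEW=255, ERR=-1200254107/16777216
(2,3): OLD=22308254845/134217728 → NEW=255, ERR=-11917265795/134217728
(2,4): OLD=161697730381/1073741824 → NEW=255, ERR=-112106434739/1073741824
(2,5): OLD=4201120590511/34359738368 → NEW=0, ERR=4201120590511/34359738368
(2,6): OLD=127309056355001/549755813888 → NEW=255, ERR=-12878676186439/549755813888
(3,0): OLD=3914686405/16777216 → NEW=255, ERR=-363503675/16777216
(3,1): OLD=26810857953/134217728 → NEW=255, ERR=-7414662687/134217728
(3,2): OLD=131733048051/1073741824 → NEW=0, ERR=131733048051/1073741824
(3,3): OLD=824120070613/4294967296 → NEW=255, ERR=-271096589867/4294967296
(3,4): OLD=78138928706501/549755813888 → NEW=255, ERR=-62048803834939/549755813888
(3,5): OLD=742883632246175/4398046511104 → NEW=255, ERR=-378618228085345/4398046511104
(3,6): OLD=10390486464398273/70368744177664 → NEW=255, ERR=-7553543300906047/70368744177664
Output grid:
  Row 0: ....#..  (6 black, running=6)
  Row 1: ###..#.  (3 black, running=9)
  Row 2: ..###.#  (3 black, running=12)
  Row 3: ##.####  (1 black, running=13)

Answer: 13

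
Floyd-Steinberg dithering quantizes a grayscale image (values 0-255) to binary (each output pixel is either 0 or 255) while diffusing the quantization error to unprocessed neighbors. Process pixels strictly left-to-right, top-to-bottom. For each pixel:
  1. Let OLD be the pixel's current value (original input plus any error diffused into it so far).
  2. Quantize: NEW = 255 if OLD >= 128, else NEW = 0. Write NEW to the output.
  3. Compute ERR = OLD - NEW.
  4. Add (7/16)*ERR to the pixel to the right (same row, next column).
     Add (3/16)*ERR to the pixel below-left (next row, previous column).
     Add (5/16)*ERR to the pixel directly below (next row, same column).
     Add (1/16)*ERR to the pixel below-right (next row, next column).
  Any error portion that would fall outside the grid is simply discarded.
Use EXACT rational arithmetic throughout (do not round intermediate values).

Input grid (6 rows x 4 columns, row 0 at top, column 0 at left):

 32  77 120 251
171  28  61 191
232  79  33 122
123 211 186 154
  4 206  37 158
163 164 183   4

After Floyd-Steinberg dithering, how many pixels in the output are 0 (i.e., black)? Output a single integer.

Answer: 11

Derivation:
(0,0): OLD=32 → NEW=0, ERR=32
(0,1): OLD=91 → NEW=0, ERR=91
(0,2): OLD=2557/16 → NEW=255, ERR=-1523/16
(0,3): OLD=53595/256 → NEW=255, ERR=-11685/256
(1,0): OLD=3169/16 → NEW=255, ERR=-911/16
(1,1): OLD=2007/128 → NEW=0, ERR=2007/128
(1,2): OLD=144355/4096 → NEW=0, ERR=144355/4096
(1,3): OLD=12203173/65536 → NEW=255, ERR=-4508507/65536
(2,0): OLD=444717/2048 → NEW=255, ERR=-77523/2048
(2,1): OLD=4612991/65536 → NEW=0, ERR=4612991/65536
(2,2): OLD=8243051/131072 → NEW=0, ERR=8243051/131072
(2,3): OLD=273088191/2097152 → NEW=255, ERR=-261685569/2097152
(3,0): OLD=130410141/1048576 → NEW=0, ERR=130410141/1048576
(3,1): OLD=4980044291/16777216 → NEW=255, ERR=701854211/16777216
(3,2): OLD=55017998973/268435456 → NEW=255, ERR=-13433042307/268435456
(3,3): OLD=416796671723/4294967296 → NEW=0, ERR=416796671723/4294967296
(4,0): OLD=13612115737/268435456 → NEW=0, ERR=13612115737/268435456
(4,1): OLD=514641139595/2147483648 → NEW=255, ERR=-32967190645/2147483648
(4,2): OLD=2436501278827/68719476736 → NEW=0, ERR=2436501278827/68719476736
(4,3): OLD=220683221047645/1099511627776 → NEW=255, ERR=-59692244035235/1099511627776
(5,0): OLD=6046220411529/34359738368 → NEW=255, ERR=-2715512872311/34359738368
(5,1): OLD=147822181704863/1099511627776 → NEW=255, ERR=-132553283378017/1099511627776
(5,2): OLD=71576913471007/549755813888 → NEW=255, ERR=-68610819070433/549755813888
(5,3): OLD=-1149659922523341/17592186044416 → NEW=0, ERR=-1149659922523341/17592186044416
Output grid:
  Row 0: ..##  (2 black, running=2)
  Row 1: #..#  (2 black, running=4)
  Row 2: #..#  (2 black, running=6)
  Row 3: .##.  (2 black, running=8)
  Row 4: .#.#  (2 black, running=10)
  Row 5: ###.  (1 black, running=11)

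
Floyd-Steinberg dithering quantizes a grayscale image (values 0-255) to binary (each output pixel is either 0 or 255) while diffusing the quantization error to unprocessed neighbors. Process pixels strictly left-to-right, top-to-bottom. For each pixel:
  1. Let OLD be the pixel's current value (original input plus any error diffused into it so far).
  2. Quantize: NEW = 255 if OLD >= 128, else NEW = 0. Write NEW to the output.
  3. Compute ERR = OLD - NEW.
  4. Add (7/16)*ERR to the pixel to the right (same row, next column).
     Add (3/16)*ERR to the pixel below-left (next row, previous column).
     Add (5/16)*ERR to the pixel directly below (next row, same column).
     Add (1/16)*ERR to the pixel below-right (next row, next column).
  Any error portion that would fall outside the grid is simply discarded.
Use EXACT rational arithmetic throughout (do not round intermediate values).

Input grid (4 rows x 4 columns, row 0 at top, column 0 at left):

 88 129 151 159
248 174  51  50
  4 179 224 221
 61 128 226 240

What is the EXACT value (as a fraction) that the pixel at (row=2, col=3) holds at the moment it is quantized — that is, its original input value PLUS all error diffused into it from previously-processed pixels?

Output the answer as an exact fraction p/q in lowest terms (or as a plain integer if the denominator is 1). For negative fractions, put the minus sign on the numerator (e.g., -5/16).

(0,0): OLD=88 → NEW=0, ERR=88
(0,1): OLD=335/2 → NEW=255, ERR=-175/2
(0,2): OLD=3607/32 → NEW=0, ERR=3607/32
(0,3): OLD=106657/512 → NEW=255, ERR=-23903/512
(1,0): OLD=8291/32 → NEW=255, ERR=131/32
(1,1): OLD=44821/256 → NEW=255, ERR=-20459/256
(1,2): OLD=303417/8192 → NEW=0, ERR=303417/8192
(1,3): OLD=7688671/131072 → NEW=0, ERR=7688671/131072
(2,0): OLD=-39753/4096 → NEW=0, ERR=-39753/4096
(2,1): OLD=20575693/131072 → NEW=255, ERR=-12847667/131072
(2,2): OLD=52086593/262144 → NEW=255, ERR=-14760127/262144
(2,3): OLD=910216349/4194304 → NEW=255, ERR=-159331171/4194304
Target (2,3): original=221, with diffused error = 910216349/4194304

Answer: 910216349/4194304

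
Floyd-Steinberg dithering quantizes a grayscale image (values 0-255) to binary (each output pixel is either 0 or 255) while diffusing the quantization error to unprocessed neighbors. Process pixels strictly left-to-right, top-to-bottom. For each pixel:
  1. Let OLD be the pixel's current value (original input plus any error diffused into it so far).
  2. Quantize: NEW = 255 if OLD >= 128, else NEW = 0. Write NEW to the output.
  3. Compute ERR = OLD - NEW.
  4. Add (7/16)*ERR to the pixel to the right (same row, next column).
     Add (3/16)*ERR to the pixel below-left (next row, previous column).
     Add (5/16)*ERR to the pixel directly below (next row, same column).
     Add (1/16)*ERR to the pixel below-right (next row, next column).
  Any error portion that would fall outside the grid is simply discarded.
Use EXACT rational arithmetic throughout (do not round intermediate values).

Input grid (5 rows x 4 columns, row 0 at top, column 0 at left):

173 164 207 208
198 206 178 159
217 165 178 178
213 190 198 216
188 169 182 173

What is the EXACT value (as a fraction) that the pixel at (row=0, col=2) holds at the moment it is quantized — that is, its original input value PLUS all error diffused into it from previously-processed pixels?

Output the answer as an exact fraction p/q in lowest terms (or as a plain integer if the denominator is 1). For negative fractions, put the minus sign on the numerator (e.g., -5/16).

(0,0): OLD=173 → NEW=255, ERR=-82
(0,1): OLD=1025/8 → NEW=255, ERR=-1015/8
(0,2): OLD=19391/128 → NEW=255, ERR=-13249/128
Target (0,2): original=207, with diffused error = 19391/128

Answer: 19391/128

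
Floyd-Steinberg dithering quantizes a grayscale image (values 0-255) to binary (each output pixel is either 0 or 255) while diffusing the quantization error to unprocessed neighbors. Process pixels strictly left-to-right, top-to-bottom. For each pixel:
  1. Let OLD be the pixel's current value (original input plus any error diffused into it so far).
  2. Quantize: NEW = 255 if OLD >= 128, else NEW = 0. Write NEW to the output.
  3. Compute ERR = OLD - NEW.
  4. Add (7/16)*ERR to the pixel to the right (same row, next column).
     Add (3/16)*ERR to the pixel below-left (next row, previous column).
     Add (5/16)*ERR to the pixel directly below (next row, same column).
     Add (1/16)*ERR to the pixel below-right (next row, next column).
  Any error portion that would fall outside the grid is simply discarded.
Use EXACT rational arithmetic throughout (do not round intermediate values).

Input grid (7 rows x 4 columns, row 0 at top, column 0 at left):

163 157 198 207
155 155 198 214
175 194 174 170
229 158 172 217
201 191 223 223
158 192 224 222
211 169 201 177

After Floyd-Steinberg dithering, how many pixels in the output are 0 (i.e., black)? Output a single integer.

Answer: 6

Derivation:
(0,0): OLD=163 → NEW=255, ERR=-92
(0,1): OLD=467/4 → NEW=0, ERR=467/4
(0,2): OLD=15941/64 → NEW=255, ERR=-379/64
(0,3): OLD=209315/1024 → NEW=255, ERR=-51805/1024
(1,0): OLD=9481/64 → NEW=255, ERR=-6839/64
(1,1): OLD=70591/512 → NEW=255, ERR=-59969/512
(1,2): OLD=2338283/16384 → NEW=255, ERR=-1839637/16384
(1,3): OLD=38979933/262144 → NEW=255, ERR=-27866787/262144
(2,0): OLD=980133/8192 → NEW=0, ERR=980133/8192
(2,1): OLD=47713063/262144 → NEW=255, ERR=-19133657/262144
(2,2): OLD=41799731/524288 → NEW=0, ERR=41799731/524288
(2,3): OLD=1381125223/8388608 → NEW=255, ERR=-757969817/8388608
(3,0): OLD=1059915925/4194304 → NEW=255, ERR=-9631595/4194304
(3,1): OLD=10510108427/67108864 → NEW=255, ERR=-6602651893/67108864
(3,2): OLD=142127366517/1073741824 → NEW=255, ERR=-131676798603/1073741824
(3,3): OLD=2406799188915/17179869184 → NEW=255, ERR=-1974067453005/17179869184
(4,0): OLD=195243623345/1073741824 → NEW=255, ERR=-78560541775/1073741824
(4,1): OLD=902861493075/8589934592 → NEW=0, ERR=902861493075/8589934592
(4,2): OLD=55791209019699/274877906944 → NEW=255, ERR=-14302657251021/274877906944
(4,3): OLD=689011114536277/4398046511104 → NEW=255, ERR=-432490745795243/4398046511104
(5,0): OLD=21281517456801/137438953472 → NEW=255, ERR=-13765415678559/137438953472
(5,1): OLD=733147479076679/4398046511104 → NEW=255, ERR=-388354381254841/4398046511104
(5,2): OLD=345771821687495/2199023255552 → NEW=255, ERR=-214979108478265/2199023255552
(5,3): OLD=10220857443753147/70368744177664 → NEW=255, ERR=-7723172321551173/70368744177664
(6,0): OLD=11480275369153141/70368744177664 → NEW=255, ERR=-6463754396151179/70368744177664
(6,1): OLD=86276565741622275/1125899906842624 → NEW=0, ERR=86276565741622275/1125899906842624
(6,2): OLD=3204352549857180709/18014398509481984 → NEW=255, ERR=-1389319070060725211/18014398509481984
(6,3): OLD=29644773660188453891/288230376151711744 → NEW=0, ERR=29644773660188453891/288230376151711744
Output grid:
  Row 0: #.##  (1 black, running=1)
  Row 1: ####  (0 black, running=1)
  Row 2: .#.#  (2 black, running=3)
  Row 3: ####  (0 black, running=3)
  Row 4: #.##  (1 black, running=4)
  Row 5: ####  (0 black, running=4)
  Row 6: #.#.  (2 black, running=6)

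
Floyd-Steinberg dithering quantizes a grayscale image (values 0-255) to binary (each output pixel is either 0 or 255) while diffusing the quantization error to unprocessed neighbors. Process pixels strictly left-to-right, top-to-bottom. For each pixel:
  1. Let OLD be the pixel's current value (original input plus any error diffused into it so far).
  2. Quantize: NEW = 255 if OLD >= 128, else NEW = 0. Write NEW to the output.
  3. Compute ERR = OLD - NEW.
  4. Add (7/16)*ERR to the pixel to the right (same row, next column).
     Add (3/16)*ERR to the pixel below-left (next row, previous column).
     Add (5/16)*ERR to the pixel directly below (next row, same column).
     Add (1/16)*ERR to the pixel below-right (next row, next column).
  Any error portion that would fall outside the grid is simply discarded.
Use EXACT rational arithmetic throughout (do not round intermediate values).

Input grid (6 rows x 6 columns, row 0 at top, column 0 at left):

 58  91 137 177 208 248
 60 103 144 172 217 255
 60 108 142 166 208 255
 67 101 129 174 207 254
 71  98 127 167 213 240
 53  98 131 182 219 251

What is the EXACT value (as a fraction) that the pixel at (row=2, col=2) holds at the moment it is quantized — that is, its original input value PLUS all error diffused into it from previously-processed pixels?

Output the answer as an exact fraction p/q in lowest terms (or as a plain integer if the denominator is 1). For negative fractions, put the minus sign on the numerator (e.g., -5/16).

Answer: 743053733/8388608

Derivation:
(0,0): OLD=58 → NEW=0, ERR=58
(0,1): OLD=931/8 → NEW=0, ERR=931/8
(0,2): OLD=24053/128 → NEW=255, ERR=-8587/128
(0,3): OLD=302387/2048 → NEW=255, ERR=-219853/2048
(0,4): OLD=5276773/32768 → NEW=255, ERR=-3079067/32768
(0,5): OLD=108469955/524288 → NEW=255, ERR=-25223485/524288
(1,0): OLD=12793/128 → NEW=0, ERR=12793/128
(1,1): OLD=178319/1024 → NEW=255, ERR=-82801/1024
(1,2): OLD=2451195/32768 → NEW=0, ERR=2451195/32768
(1,3): OLD=19578047/131072 → NEW=255, ERR=-13845313/131072
(1,4): OLD=1054380989/8388608 → NEW=0, ERR=1054380989/8388608
(1,5): OLD=38800067611/134217728 → NEW=255, ERR=4574546971/134217728
(2,0): OLD=1246357/16384 → NEW=0, ERR=1246357/16384
(2,1): OLD=71452535/524288 → NEW=255, ERR=-62240905/524288
(2,2): OLD=743053733/8388608 → NEW=0, ERR=743053733/8388608
Target (2,2): original=142, with diffused error = 743053733/8388608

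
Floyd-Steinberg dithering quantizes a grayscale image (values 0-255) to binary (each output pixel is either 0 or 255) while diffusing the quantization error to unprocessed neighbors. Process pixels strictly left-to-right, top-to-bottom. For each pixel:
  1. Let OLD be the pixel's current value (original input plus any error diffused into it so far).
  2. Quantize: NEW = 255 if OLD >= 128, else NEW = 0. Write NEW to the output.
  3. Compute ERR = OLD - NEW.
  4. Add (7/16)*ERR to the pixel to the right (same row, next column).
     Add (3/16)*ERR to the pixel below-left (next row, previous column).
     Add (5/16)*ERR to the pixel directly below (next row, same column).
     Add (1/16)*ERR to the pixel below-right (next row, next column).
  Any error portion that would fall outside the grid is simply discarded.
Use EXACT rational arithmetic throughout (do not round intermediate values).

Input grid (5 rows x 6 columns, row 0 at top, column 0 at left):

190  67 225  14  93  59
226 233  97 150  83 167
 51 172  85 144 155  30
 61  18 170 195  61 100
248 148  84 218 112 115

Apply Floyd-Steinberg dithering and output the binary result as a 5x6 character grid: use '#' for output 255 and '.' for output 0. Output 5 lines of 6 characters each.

(0,0): OLD=190 → NEW=255, ERR=-65
(0,1): OLD=617/16 → NEW=0, ERR=617/16
(0,2): OLD=61919/256 → NEW=255, ERR=-3361/256
(0,3): OLD=33817/4096 → NEW=0, ERR=33817/4096
(0,4): OLD=6331567/65536 → NEW=0, ERR=6331567/65536
(0,5): OLD=106186953/1048576 → NEW=0, ERR=106186953/1048576
(1,0): OLD=54507/256 → NEW=255, ERR=-10773/256
(1,1): OLD=450797/2048 → NEW=255, ERR=-71443/2048
(1,2): OLD=5347313/65536 → NEW=0, ERR=5347313/65536
(1,3): OLD=53889309/262144 → NEW=255, ERR=-12957411/262144
(1,4): OLD=1863444791/16777216 → NEW=0, ERR=1863444791/16777216
(1,5): OLD=67988672081/268435456 → NEW=255, ERR=-462369199/268435456
(2,0): OLD=1025919/32768 → NEW=0, ERR=1025919/32768
(2,1): OLD=196571109/1048576 → NEW=255, ERR=-70815771/1048576
(2,2): OLD=1166070255/16777216 → NEW=0, ERR=1166070255/16777216
(2,3): OLD=24815036215/134217728 → NEW=255, ERR=-9410484425/134217728
(2,4): OLD=668393235749/4294967296 → NEW=255, ERR=-426823424731/4294967296
(2,5): OLD=-486127340461/68719476736 → NEW=0, ERR=-486127340461/68719476736
(3,0): OLD=975109903/16777216 → NEW=0, ERR=975109903/16777216
(3,1): OLD=5007913571/134217728 → NEW=0, ERR=5007913571/134217728
(3,2): OLD=204737276697/1073741824 → NEW=255, ERR=-69066888423/1073741824
(3,3): OLD=8978791290763/68719476736 → NEW=255, ERR=-8544675276917/68719476736
(3,4): OLD=-16582470834773/549755813888 → NEW=0, ERR=-16582470834773/549755813888
(3,5): OLD=689453514393381/8796093022208 → NEW=0, ERR=689453514393381/8796093022208
(4,0): OLD=586604081537/2147483648 → NEW=255, ERR=38995751297/2147483648
(4,1): OLD=5469257360269/34359738368 → NEW=255, ERR=-3292475923571/34359738368
(4,2): OLD=1092935425431/1099511627776 → NEW=0, ERR=1092935425431/1099511627776
(4,3): OLD=2988953764753555/17592186044416 → NEW=255, ERR=-1497053676572525/17592186044416
(4,4): OLD=20341910537491651/281474976710656 → NEW=0, ERR=20341910537491651/281474976710656
(4,5): OLD=762129668145585781/4503599627370496 → NEW=255, ERR=-386288236833890699/4503599627370496
Row 0: #.#...
Row 1: ##.#.#
Row 2: .#.##.
Row 3: ..##..
Row 4: ##.#.#

Answer: #.#...
##.#.#
.#.##.
..##..
##.#.#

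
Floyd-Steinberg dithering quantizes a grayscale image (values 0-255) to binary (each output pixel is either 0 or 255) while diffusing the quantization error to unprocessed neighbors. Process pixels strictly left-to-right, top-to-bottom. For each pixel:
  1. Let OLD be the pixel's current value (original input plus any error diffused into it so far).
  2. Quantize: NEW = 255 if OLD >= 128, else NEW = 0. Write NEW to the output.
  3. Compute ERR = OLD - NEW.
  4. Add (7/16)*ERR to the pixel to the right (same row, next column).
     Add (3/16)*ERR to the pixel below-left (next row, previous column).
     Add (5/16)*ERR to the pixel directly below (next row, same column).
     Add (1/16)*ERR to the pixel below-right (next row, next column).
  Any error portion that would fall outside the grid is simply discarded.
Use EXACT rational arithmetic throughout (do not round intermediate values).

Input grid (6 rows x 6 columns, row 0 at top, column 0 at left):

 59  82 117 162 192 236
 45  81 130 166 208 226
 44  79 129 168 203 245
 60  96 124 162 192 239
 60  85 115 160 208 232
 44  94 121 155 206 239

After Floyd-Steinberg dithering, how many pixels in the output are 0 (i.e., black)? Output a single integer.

(0,0): OLD=59 → NEW=0, ERR=59
(0,1): OLD=1725/16 → NEW=0, ERR=1725/16
(0,2): OLD=42027/256 → NEW=255, ERR=-23253/256
(0,3): OLD=500781/4096 → NEW=0, ERR=500781/4096
(0,4): OLD=16088379/65536 → NEW=255, ERR=-623301/65536
(0,5): OLD=243100829/1048576 → NEW=255, ERR=-24286051/1048576
(1,0): OLD=21415/256 → NEW=0, ERR=21415/256
(1,1): OLD=282513/2048 → NEW=255, ERR=-239727/2048
(1,2): OLD=5247205/65536 → NEW=0, ERR=5247205/65536
(1,3): OLD=60758465/262144 → NEW=255, ERR=-6088255/262144
(1,4): OLD=3324667491/16777216 → NEW=255, ERR=-953522589/16777216
(1,5): OLD=51889305797/268435456 → NEW=255, ERR=-16561735483/268435456
(2,0): OLD=1579211/32768 → NEW=0, ERR=1579211/32768
(2,1): OLD=87813993/1048576 → NEW=0, ERR=87813993/1048576
(2,2): OLD=3002935931/16777216 → NEW=255, ERR=-1275254149/16777216
(2,3): OLD=16352426339/134217728 → NEW=0, ERR=16352426339/134217728
(2,4): OLD=968610943145/4294967296 → NEW=255, ERR=-126605717335/4294967296
(2,5): OLD=14380991157551/68719476736 → NEW=255, ERR=-3142475410129/68719476736
(3,0): OLD=1522748699/16777216 → NEW=0, ERR=1522748699/16777216
(3,1): OLD=20218478847/134217728 → NEW=255, ERR=-14007041793/134217728
(3,2): OLD=88762991981/1073741824 → NEW=0, ERR=88762991981/1073741824
(3,3): OLD=15528025006791/68719476736 → NEW=255, ERR=-1995441560889/68719476736
(3,4): OLD=92977350137575/549755813888 → NEW=255, ERR=-47210382403865/549755813888
(3,5): OLD=1629889007256617/8796093022208 → NEW=255, ERR=-613114713406423/8796093022208
(4,0): OLD=147737841461/2147483648 → NEW=0, ERR=147737841461/2147483648
(4,1): OLD=3561669093425/34359738368 → NEW=0, ERR=3561669093425/34359738368
(4,2): OLD=191553431855427/1099511627776 → NEW=255, ERR=-88822033227453/1099511627776
(4,3): OLD=1840991219008623/17592186044416 → NEW=0, ERR=1840991219008623/17592186044416
(4,4): OLD=59690551184232287/281474976710656 → NEW=255, ERR=-12085567876984993/281474976710656
(4,5): OLD=837966068475253561/4503599627370496 → NEW=255, ERR=-310451836504222919/4503599627370496
(5,0): OLD=46693290408227/549755813888 → NEW=0, ERR=46693290408227/549755813888
(5,1): OLD=2686414283983955/17592186044416 → NEW=255, ERR=-1799593157342125/17592186044416
(5,2): OLD=10851052827628865/140737488355328 → NEW=0, ERR=10851052827628865/140737488355328
(5,3): OLD=938256835212737883/4503599627370496 → NEW=255, ERR=-210161069766738597/4503599627370496
(5,4): OLD=1493228711980090491/9007199254740992 → NEW=255, ERR=-803607097978862469/9007199254740992
(5,5): OLD=25327023727171767159/144115188075855872 → NEW=255, ERR=-11422349232171480201/144115188075855872
Output grid:
  Row 0: ..#.##  (3 black, running=3)
  Row 1: .#.###  (2 black, running=5)
  Row 2: ..#.##  (3 black, running=8)
  Row 3: .#.###  (2 black, running=10)
  Row 4: ..#.##  (3 black, running=13)
  Row 5: .#.###  (2 black, running=15)

Answer: 15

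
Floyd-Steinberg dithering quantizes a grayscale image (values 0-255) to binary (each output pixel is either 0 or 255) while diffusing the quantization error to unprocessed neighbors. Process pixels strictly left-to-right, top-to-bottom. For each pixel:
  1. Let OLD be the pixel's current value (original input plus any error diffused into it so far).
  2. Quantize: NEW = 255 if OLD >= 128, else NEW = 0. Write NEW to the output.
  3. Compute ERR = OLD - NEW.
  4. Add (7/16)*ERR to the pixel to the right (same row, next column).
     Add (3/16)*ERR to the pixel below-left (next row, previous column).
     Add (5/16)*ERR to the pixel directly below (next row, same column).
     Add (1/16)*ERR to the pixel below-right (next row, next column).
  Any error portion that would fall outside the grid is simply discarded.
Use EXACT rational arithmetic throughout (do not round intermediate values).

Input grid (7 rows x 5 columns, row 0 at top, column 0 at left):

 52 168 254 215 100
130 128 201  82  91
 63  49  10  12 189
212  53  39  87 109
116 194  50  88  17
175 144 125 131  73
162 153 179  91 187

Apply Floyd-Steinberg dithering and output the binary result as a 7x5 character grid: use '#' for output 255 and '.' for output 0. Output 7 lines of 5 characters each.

(0,0): OLD=52 → NEW=0, ERR=52
(0,1): OLD=763/4 → NEW=255, ERR=-257/4
(0,2): OLD=14457/64 → NEW=255, ERR=-1863/64
(0,3): OLD=207119/1024 → NEW=255, ERR=-54001/1024
(0,4): OLD=1260393/16384 → NEW=0, ERR=1260393/16384
(1,0): OLD=8589/64 → NEW=255, ERR=-7731/64
(1,1): OLD=27067/512 → NEW=0, ERR=27067/512
(1,2): OLD=3295287/16384 → NEW=255, ERR=-882633/16384
(1,3): OLD=3575387/65536 → NEW=0, ERR=3575387/65536
(1,4): OLD=142199921/1048576 → NEW=255, ERR=-125186959/1048576
(2,0): OLD=288057/8192 → NEW=0, ERR=288057/8192
(2,1): OLD=16581539/262144 → NEW=0, ERR=16581539/262144
(2,2): OLD=144166121/4194304 → NEW=0, ERR=144166121/4194304
(2,3): OLD=1230395499/67108864 → NEW=0, ERR=1230395499/67108864
(2,4): OLD=175151342637/1073741824 → NEW=255, ERR=-98652822483/1073741824
(3,0): OLD=985026185/4194304 → NEW=255, ERR=-84521335/4194304
(3,1): OLD=2435813557/33554432 → NEW=0, ERR=2435813557/33554432
(3,2): OLD=95446671095/1073741824 → NEW=0, ERR=95446671095/1073741824
(3,3): OLD=250269377015/2147483648 → NEW=0, ERR=250269377015/2147483648
(3,4): OLD=4549941552355/34359738368 → NEW=255, ERR=-4211791731485/34359738368
(4,0): OLD=66203613063/536870912 → NEW=0, ERR=66203613063/536870912
(4,1): OLD=4914177925223/17179869184 → NEW=255, ERR=533311283303/17179869184
(4,2): OLD=32366409607465/274877906944 → NEW=0, ERR=32366409607465/274877906944
(4,3): OLD=697116707763687/4398046511104 → NEW=255, ERR=-424385152567833/4398046511104
(4,4): OLD=-3957422440978223/70368744177664 → NEW=0, ERR=-3957422440978223/70368744177664
(5,0): OLD=60296145655189/274877906944 → NEW=255, ERR=-9797720615531/274877906944
(5,1): OLD=369197517332575/2199023255552 → NEW=255, ERR=-191553412833185/2199023255552
(5,2): OLD=7567030241962679/70368744177664 → NEW=0, ERR=7567030241962679/70368744177664
(5,3): OLD=40731205205318057/281474976710656 → NEW=255, ERR=-31044913855899223/281474976710656
(5,4): OLD=5139277222845875/4503599627370496 → NEW=0, ERR=5139277222845875/4503599627370496
(6,0): OLD=4733299215269989/35184372088832 → NEW=255, ERR=-4238715667382171/35184372088832
(6,1): OLD=102464994598573579/1125899906842624 → NEW=0, ERR=102464994598573579/1125899906842624
(6,2): OLD=4076580401102923113/18014398509481984 → NEW=255, ERR=-517091218814982807/18014398509481984
(6,3): OLD=14673784332829734019/288230376151711744 → NEW=0, ERR=14673784332829734019/288230376151711744
(6,4): OLD=934956352698599551829/4611686018427387904 → NEW=255, ERR=-241023582000384363691/4611686018427387904
Row 0: .###.
Row 1: #.#.#
Row 2: ....#
Row 3: #...#
Row 4: .#.#.
Row 5: ##.#.
Row 6: #.#.#

Answer: .###.
#.#.#
....#
#...#
.#.#.
##.#.
#.#.#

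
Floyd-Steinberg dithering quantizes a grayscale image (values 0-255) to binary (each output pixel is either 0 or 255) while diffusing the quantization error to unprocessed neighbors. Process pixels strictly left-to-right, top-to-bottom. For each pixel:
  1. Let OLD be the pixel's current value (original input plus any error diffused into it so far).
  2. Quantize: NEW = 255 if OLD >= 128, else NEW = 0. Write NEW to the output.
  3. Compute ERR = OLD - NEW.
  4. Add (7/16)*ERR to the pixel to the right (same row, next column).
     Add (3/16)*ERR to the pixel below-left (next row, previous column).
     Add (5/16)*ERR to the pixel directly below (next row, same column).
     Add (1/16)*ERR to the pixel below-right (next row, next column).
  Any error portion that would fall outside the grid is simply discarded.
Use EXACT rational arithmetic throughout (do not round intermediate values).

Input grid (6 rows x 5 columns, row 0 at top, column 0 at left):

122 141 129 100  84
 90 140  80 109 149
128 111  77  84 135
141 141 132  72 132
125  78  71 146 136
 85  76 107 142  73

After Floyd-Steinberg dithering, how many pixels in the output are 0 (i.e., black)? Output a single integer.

(0,0): OLD=122 → NEW=0, ERR=122
(0,1): OLD=1555/8 → NEW=255, ERR=-485/8
(0,2): OLD=13117/128 → NEW=0, ERR=13117/128
(0,3): OLD=296619/2048 → NEW=255, ERR=-225621/2048
(0,4): OLD=1173165/32768 → NEW=0, ERR=1173165/32768
(1,0): OLD=14945/128 → NEW=0, ERR=14945/128
(1,1): OLD=203751/1024 → NEW=255, ERR=-57369/1024
(1,2): OLD=2066611/32768 → NEW=0, ERR=2066611/32768
(1,3): OLD=15110359/131072 → NEW=0, ERR=15110359/131072
(1,4): OLD=427271717/2097152 → NEW=255, ERR=-107502043/2097152
(2,0): OLD=2522845/16384 → NEW=255, ERR=-1655075/16384
(2,1): OLD=35871631/524288 → NEW=0, ERR=35871631/524288
(2,2): OLD=1214304493/8388608 → NEW=255, ERR=-924790547/8388608
(2,3): OLD=8875098103/134217728 → NEW=0, ERR=8875098103/134217728
(2,4): OLD=333108333057/2147483648 → NEW=255, ERR=-214499997183/2147483648
(3,0): OLD=1025596621/8388608 → NEW=0, ERR=1025596621/8388608
(3,1): OLD=12675918217/67108864 → NEW=255, ERR=-4436842103/67108864
(3,2): OLD=183177240179/2147483648 → NEW=0, ERR=183177240179/2147483648
(3,3): OLD=448237915051/4294967296 → NEW=0, ERR=448237915051/4294967296
(3,4): OLD=10347639501975/68719476736 → NEW=255, ERR=-7175827065705/68719476736
(4,0): OLD=161931066531/1073741824 → NEW=255, ERR=-111873098589/1073741824
(4,1): OLD=1216025931491/34359738368 → NEW=0, ERR=1216025931491/34359738368
(4,2): OLD=70685070325293/549755813888 → NEW=255, ERR=-69502662216147/549755813888
(4,3): OLD=959256735270883/8796093022208 → NEW=0, ERR=959256735270883/8796093022208
(4,4): OLD=22180557491194037/140737488355328 → NEW=255, ERR=-13707502039414603/140737488355328
(5,0): OLD=32477626200713/549755813888 → NEW=0, ERR=32477626200713/549755813888
(5,1): OLD=363670757243035/4398046511104 → NEW=0, ERR=363670757243035/4398046511104
(5,2): OLD=17779161722405171/140737488355328 → NEW=0, ERR=17779161722405171/140737488355328
(5,3): OLD=115508764194058653/562949953421312 → NEW=255, ERR=-28043473928375907/562949953421312
(5,4): OLD=248463618366505519/9007199254740992 → NEW=0, ERR=248463618366505519/9007199254740992
Output grid:
  Row 0: .#.#.  (3 black, running=3)
  Row 1: .#..#  (3 black, running=6)
  Row 2: #.#.#  (2 black, running=8)
  Row 3: .#..#  (3 black, running=11)
  Row 4: #.#.#  (2 black, running=13)
  Row 5: ...#.  (4 black, running=17)

Answer: 17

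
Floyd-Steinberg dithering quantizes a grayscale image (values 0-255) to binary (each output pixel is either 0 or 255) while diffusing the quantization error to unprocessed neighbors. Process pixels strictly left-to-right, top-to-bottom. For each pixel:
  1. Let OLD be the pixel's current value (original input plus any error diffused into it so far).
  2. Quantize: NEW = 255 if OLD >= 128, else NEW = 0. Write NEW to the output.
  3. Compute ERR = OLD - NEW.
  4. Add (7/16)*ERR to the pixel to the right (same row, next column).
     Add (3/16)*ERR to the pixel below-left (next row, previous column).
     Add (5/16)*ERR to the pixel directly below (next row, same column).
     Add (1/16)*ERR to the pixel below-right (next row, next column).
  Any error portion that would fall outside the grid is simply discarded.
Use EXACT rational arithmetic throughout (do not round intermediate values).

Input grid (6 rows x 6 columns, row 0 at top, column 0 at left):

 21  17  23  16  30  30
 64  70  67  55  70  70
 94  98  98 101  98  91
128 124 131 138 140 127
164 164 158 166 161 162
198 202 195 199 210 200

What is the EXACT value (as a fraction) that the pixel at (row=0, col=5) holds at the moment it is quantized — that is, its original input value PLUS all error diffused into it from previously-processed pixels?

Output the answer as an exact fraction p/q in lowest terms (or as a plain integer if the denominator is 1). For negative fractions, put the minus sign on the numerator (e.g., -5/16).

Answer: 51456707/1048576

Derivation:
(0,0): OLD=21 → NEW=0, ERR=21
(0,1): OLD=419/16 → NEW=0, ERR=419/16
(0,2): OLD=8821/256 → NEW=0, ERR=8821/256
(0,3): OLD=127283/4096 → NEW=0, ERR=127283/4096
(0,4): OLD=2857061/65536 → NEW=0, ERR=2857061/65536
(0,5): OLD=51456707/1048576 → NEW=0, ERR=51456707/1048576
Target (0,5): original=30, with diffused error = 51456707/1048576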